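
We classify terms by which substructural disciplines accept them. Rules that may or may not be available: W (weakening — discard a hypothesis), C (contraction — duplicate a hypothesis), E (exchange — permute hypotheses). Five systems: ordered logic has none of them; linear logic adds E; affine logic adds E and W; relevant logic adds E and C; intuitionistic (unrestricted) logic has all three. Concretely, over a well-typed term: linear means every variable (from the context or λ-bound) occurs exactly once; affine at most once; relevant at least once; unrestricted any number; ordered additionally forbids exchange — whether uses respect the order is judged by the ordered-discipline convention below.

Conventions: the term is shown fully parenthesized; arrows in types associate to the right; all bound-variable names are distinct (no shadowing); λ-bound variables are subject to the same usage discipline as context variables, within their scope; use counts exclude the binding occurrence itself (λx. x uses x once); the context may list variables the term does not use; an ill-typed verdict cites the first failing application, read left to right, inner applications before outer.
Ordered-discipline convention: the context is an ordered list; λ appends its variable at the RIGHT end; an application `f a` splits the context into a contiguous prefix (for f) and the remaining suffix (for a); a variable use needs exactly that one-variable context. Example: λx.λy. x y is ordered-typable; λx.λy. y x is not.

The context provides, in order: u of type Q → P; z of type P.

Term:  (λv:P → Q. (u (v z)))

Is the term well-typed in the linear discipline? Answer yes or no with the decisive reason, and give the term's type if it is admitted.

yes — single use per variable (u, z, v); term : (P → Q) → P
variable uses: u=1, z=1, v [bound]=1
uses in reading order: u, v, z
typing: well-typed at (P → Q) → P
all disciplines: ordered ✗, linear ✓, affine ✓, relevant ✓, unrestricted ✓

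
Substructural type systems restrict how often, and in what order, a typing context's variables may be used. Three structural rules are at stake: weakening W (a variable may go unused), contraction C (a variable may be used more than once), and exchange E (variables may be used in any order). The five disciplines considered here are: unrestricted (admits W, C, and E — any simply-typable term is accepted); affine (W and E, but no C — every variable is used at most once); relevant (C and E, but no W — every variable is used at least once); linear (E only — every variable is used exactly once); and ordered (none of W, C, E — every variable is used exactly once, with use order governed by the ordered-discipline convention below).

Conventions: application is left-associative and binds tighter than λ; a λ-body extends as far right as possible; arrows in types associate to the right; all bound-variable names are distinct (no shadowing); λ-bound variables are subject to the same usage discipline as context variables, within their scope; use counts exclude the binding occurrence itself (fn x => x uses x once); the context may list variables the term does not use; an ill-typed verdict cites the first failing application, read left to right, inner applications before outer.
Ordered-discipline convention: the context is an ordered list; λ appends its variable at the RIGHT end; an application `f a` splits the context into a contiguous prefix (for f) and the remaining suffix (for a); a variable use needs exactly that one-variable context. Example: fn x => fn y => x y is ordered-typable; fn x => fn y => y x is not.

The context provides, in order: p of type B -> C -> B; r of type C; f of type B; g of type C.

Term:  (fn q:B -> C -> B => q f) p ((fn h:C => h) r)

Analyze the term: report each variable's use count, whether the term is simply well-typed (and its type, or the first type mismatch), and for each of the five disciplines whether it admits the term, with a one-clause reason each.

counts: p: 1×; r: 1×; f: 1×; g: 0×; q (λ-bound): 1×; h (λ-bound): 1×
order of uses: q, f, p, h, r
typing: the term checks, with type B
ordered: ✗, g never used (weakening)
linear: ✗, g never used (weakening)
affine: ✓, at most one use each (p, r, f, g, q, h)
relevant: ✗, g never used (weakening)
unrestricted: ✓, type-checks (B) and nothing is barred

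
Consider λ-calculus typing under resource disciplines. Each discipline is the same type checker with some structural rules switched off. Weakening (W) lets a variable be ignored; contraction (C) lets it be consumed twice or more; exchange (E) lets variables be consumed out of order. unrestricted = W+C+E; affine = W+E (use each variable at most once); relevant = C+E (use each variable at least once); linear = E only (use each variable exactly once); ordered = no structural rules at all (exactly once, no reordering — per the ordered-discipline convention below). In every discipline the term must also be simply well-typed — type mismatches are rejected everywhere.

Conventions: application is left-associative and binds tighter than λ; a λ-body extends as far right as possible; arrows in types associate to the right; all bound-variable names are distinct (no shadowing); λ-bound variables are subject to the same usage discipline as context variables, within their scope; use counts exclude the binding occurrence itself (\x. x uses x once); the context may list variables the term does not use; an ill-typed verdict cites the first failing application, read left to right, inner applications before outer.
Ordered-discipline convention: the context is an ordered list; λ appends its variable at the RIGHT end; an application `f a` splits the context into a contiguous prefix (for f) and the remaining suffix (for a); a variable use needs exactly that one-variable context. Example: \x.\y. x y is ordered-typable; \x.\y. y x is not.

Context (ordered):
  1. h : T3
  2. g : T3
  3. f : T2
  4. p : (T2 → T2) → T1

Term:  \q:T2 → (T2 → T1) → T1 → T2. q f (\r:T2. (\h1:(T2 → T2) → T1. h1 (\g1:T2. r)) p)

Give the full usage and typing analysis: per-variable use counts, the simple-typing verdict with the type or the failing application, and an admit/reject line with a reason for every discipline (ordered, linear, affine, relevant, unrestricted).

counts: h: 0×, g: 0×, f: 1×, p: 1×, q (bound): 1×, r (bound): 1×, h1 (bound): 1×, g1 (bound): 0×
left-to-right use order: q, f, h1, r, p
typing: the term checks, with type (T2 → (T2 → T1) → T1 → T2) → T1 → T2
ordered ✗ (h, g, g1 never used (weakening))
linear ✗ (h, g, g1 never used (weakening))
affine ✓ (no duplicate uses among h, g, f, p, q, r, h1, g1)
relevant ✗ (h, g, g1 never used (weakening))
unrestricted ✓ (typability at (T2 → (T2 → T1) → T1 → T2) → T1 → T2 is all that's needed)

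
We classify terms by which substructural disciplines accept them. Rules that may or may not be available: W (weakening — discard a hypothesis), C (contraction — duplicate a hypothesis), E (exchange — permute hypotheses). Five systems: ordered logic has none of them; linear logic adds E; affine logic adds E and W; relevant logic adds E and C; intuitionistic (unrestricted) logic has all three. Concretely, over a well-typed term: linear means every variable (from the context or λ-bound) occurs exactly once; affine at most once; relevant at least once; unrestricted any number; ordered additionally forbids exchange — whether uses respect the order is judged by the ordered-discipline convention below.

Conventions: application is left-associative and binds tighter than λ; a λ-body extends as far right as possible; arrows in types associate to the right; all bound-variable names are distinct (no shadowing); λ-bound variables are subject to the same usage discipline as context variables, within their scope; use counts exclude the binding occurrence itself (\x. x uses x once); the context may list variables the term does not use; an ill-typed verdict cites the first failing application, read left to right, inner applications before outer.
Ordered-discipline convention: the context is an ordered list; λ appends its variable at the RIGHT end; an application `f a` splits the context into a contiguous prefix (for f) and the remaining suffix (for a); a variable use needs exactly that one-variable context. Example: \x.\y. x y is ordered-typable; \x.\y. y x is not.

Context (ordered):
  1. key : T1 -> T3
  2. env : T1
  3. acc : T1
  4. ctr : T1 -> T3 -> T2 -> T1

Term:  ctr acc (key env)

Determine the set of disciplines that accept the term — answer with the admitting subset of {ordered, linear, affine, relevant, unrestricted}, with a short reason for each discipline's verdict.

admitted in: linear, affine, relevant, unrestricted
counts: key: 1×, env: 1×, acc: 1×, ctr: 1×
use order (left to right): ctr, acc, key, env
typing: ✓ — T2 -> T1
ordered: ✗ — no contiguous prefix/suffix split fits ctr, acc, key, env
linear: ✓ — key, env, acc, ctr: one use apiece
affine: ✓ — no duplicate uses among key, env, acc, ctr
relevant: ✓ — every one of key, env, acc, ctr appears
unrestricted: ✓ — typability at T2 -> T1 is all that's needed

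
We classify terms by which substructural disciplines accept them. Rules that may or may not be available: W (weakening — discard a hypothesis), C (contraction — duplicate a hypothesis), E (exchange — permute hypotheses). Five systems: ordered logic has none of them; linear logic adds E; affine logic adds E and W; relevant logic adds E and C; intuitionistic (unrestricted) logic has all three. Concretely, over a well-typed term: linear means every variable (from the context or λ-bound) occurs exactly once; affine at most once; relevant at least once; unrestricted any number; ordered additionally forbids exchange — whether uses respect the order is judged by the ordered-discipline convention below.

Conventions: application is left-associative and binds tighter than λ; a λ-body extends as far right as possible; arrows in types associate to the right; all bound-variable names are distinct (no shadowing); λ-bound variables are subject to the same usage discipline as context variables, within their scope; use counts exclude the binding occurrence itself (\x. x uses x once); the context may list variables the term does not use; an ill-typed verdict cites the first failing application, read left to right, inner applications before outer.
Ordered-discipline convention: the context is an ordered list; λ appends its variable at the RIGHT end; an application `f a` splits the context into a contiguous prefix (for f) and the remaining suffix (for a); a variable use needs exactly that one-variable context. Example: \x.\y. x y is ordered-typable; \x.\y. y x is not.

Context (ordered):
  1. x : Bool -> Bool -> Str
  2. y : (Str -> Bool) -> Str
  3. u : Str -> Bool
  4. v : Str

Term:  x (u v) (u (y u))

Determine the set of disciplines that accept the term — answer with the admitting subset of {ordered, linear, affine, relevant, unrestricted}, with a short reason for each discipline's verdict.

admitted in: relevant, unrestricted
counts: x=1, y=1, u=3, v=1
uses in reading order: x, u, v, u, y, u
typing: well-typed at Str
ordered ✗ (repeated use of u ×3)
linear ✗ (repeated use of u ×3)
affine ✗ (repeated use of u ×3)
relevant ✓ (none of x, y, u, v goes unused)
unrestricted ✓ (typability at Str is all that's needed)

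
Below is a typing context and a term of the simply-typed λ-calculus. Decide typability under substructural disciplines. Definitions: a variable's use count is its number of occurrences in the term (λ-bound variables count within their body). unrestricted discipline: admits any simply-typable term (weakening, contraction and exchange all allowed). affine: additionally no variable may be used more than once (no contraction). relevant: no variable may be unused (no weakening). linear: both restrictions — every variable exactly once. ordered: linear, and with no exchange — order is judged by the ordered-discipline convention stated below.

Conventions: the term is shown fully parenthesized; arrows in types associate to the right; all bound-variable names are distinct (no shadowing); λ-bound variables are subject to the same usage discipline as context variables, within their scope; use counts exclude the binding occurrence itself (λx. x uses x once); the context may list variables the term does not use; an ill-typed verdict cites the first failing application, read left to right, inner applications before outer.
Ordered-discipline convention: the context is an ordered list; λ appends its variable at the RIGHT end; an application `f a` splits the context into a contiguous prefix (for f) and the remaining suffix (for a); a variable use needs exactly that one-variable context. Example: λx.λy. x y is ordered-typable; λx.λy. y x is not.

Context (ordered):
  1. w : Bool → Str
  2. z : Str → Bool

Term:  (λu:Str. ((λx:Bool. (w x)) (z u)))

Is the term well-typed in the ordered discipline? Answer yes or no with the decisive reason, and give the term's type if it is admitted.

yes — w, z, u, x once each; derivable with no W/C/E; term : Str → Str
use counts: w: 1×, z: 1×, u [bound]: 1×, x [bound]: 1×
order of uses: w, x, z, u
typing: ✓ — Str → Str
all disciplines: ordered ✓ · linear ✓ · affine ✓ · relevant ✓ · unrestricted ✓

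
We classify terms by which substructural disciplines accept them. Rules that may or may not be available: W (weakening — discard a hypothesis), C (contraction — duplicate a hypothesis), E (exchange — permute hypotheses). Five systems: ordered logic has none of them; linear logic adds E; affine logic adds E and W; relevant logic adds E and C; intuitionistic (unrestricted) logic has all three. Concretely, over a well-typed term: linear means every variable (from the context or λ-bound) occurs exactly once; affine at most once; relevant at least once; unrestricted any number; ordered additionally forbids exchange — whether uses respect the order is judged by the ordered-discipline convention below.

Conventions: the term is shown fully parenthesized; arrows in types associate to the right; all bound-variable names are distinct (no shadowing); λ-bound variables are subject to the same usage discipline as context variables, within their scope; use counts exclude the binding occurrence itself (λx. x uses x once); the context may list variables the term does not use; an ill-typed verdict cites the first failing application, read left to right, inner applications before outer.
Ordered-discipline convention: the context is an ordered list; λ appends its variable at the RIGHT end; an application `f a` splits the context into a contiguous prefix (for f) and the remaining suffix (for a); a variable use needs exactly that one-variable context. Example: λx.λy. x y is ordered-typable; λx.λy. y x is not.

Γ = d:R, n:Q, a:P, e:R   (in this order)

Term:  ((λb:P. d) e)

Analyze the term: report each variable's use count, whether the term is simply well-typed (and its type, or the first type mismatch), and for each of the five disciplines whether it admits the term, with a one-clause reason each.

counts: d ×1; n ×0; a ×0; e ×1; b (bound) ×0
order of uses: d, e
typing: ill-typed: an argument R mismatches the expected P
ordered ✗ (a type mismatch blocks all five)
linear ✗ (the type mismatch rejects it)
affine ✗ (not simply typable)
relevant ✗ (fails simple typing)
unrestricted ✗ (a type mismatch blocks all five)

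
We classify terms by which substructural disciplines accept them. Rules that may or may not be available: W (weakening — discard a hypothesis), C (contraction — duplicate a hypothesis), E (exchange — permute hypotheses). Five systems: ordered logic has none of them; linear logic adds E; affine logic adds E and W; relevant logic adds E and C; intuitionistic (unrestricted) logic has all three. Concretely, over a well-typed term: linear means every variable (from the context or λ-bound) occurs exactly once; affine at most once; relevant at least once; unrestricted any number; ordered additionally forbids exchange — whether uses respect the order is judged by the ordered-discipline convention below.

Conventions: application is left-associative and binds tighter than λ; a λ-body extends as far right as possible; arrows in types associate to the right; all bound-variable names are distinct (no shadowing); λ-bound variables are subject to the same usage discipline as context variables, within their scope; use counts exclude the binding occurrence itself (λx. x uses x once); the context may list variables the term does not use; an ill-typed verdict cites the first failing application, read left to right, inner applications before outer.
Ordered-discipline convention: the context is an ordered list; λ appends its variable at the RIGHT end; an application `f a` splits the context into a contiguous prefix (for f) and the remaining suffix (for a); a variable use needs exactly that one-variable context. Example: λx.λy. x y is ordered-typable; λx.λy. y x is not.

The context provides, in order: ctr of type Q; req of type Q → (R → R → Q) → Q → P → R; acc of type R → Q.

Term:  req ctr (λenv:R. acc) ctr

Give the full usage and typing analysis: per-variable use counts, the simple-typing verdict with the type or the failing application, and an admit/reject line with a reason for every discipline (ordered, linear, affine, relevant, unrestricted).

use counts: ctr ×2, req ×1, acc ×1, env (bound) ×0
left-to-right use order: req, ctr, acc, ctr
typing: well-typed — term : P → R
ordered: ✗, uses contraction: ctr ×2; env never used (weakening)
linear: ✗, uses contraction: ctr ×2; env never used (weakening)
affine: ✗, uses contraction: ctr ×2
relevant: ✗, env never used (weakening)
unrestricted: ✓, typability at P → R is all that's needed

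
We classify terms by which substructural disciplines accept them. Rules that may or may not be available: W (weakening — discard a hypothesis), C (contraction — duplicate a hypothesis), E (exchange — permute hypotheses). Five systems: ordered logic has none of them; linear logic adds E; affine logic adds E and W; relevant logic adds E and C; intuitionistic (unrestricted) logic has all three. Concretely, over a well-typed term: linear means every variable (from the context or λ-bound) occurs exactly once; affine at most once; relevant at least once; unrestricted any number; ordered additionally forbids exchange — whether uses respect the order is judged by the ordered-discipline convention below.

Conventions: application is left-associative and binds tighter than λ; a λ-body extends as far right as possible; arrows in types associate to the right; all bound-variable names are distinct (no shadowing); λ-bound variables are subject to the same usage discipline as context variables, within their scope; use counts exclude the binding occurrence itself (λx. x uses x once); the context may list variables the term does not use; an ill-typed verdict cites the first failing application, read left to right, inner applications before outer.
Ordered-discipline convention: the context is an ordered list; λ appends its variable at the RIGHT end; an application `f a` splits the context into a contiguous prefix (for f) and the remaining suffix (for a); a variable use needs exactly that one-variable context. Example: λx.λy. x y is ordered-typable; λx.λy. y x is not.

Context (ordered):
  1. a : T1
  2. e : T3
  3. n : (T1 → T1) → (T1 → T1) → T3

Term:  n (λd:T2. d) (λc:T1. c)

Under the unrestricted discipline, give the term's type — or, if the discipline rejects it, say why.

not well-typed under unrestricted — the type mismatch rejects it
use counts: a=0; e=0; n=1; d (λ-bound)=1; c (λ-bound)=1
uses in reading order: n, d, c
typing: ill-typed: a function awaiting T1 → T1 gets T2 → T2
summary: ordered ✗ | linear ✗ | affine ✗ | relevant ✗ | unrestricted ✗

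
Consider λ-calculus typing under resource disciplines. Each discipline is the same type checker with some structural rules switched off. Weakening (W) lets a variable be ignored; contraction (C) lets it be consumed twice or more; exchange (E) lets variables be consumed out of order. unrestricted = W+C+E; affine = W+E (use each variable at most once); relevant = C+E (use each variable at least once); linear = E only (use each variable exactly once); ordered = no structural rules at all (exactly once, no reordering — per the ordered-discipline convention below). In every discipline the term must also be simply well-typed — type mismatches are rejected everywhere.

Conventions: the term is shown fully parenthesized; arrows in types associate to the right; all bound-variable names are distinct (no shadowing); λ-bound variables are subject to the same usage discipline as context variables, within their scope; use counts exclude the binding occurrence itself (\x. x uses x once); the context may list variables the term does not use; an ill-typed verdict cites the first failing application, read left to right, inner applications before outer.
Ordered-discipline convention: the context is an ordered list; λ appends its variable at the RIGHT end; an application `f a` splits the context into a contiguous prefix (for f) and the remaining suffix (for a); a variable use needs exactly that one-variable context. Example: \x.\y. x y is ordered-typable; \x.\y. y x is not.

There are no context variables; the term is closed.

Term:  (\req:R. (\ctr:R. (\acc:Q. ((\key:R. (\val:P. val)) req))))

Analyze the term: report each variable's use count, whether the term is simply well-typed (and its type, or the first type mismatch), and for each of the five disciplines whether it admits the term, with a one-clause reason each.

variable uses: req (bound)=1, ctr (bound)=0, acc (bound)=0, key (bound)=0, val (bound)=1
use order (left to right): val, req
typing: well-typed at R -> R -> Q -> P -> P
ordered: ✗, ctr, acc, key never used (weakening)
linear: ✗, ctr, acc, key never used (weakening)
affine: ✓, req, ctr, acc, key, val: no repeats, contraction unneeded
relevant: ✗, ctr, acc, key never used (weakening)
unrestricted: ✓, typability at R -> R -> Q -> P -> P is all that's needed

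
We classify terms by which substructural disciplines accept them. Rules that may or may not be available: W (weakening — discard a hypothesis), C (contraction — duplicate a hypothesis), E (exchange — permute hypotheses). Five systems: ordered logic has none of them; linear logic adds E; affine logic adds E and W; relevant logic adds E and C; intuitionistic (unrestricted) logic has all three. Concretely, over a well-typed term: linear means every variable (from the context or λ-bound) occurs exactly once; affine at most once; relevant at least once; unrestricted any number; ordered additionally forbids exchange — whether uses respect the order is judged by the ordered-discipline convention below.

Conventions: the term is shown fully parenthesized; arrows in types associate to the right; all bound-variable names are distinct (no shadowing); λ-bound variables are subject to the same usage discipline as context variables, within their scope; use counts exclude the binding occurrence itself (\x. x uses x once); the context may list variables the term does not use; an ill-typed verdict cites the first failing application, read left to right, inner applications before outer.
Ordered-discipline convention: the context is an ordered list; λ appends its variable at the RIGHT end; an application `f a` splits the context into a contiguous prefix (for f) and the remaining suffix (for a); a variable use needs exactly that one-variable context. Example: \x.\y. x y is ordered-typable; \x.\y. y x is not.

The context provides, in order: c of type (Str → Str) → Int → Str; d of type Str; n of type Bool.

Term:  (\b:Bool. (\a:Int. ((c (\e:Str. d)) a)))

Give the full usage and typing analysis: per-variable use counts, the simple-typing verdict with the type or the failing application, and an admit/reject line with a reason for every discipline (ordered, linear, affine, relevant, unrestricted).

variable uses: c ×1, d ×1, n ×0, b (bound) ×0, a (bound) ×1, e (bound) ×0
use order (left to right): c, d, a
typing: the term checks, with type Bool → Int → Str
ordered: ✗, unused: n, b, e — weakening required
linear: ✗, unused: n, b, e — weakening required
affine: ✓, at most one use each (c, d, n, b, a, e)
relevant: ✗, unused: n, b, e — weakening required
unrestricted: ✓, type-checks (Bool → Int → Str) and nothing is barred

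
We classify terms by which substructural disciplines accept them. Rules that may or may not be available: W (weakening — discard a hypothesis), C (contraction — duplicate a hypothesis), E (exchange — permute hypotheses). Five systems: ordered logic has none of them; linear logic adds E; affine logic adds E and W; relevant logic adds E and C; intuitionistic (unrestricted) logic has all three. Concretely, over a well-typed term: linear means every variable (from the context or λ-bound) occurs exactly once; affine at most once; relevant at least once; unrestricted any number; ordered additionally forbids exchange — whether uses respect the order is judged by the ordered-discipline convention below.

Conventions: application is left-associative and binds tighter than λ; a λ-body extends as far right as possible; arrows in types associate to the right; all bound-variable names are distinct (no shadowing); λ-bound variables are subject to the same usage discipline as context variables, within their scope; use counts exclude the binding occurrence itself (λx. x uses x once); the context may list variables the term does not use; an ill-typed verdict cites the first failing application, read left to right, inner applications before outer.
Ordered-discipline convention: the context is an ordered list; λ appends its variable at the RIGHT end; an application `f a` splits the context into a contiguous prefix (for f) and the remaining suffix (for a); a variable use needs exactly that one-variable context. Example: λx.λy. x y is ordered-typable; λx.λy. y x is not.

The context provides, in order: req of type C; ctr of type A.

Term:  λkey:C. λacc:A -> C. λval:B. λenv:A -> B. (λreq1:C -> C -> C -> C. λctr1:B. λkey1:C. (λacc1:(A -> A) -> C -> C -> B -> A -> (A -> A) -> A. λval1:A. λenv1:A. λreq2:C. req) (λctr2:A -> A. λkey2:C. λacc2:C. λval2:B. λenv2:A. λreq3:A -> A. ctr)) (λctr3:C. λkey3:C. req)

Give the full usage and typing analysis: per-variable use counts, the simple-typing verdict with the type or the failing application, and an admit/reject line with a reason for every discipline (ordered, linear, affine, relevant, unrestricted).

variable uses: req=2; ctr=1; key [bound]=0; acc [bound]=0; val [bound]=0; env [bound]=0; req1 [bound]=0; ctr1 [bound]=0; key1 [bound]=0; acc1 [bound]=0; val1 [bound]=0; env1 [bound]=0; req2 [bound]=0; ctr2 [bound]=0; key2 [bound]=0; acc2 [bound]=0; val2 [bound]=0; env2 [bound]=0; req3 [bound]=0; ctr3 [bound]=0; key3 [bound]=0
uses in reading order: req, ctr, req
typing: ill-typed: an argument C -> C -> C mismatches the expected C -> C -> C -> C
ordered: ✗ — the type mismatch rejects it
linear: ✗ — not simply typable
affine: ✗ — fails simple typing
relevant: ✗ — a type mismatch blocks all five
unrestricted: ✗ — the type mismatch rejects it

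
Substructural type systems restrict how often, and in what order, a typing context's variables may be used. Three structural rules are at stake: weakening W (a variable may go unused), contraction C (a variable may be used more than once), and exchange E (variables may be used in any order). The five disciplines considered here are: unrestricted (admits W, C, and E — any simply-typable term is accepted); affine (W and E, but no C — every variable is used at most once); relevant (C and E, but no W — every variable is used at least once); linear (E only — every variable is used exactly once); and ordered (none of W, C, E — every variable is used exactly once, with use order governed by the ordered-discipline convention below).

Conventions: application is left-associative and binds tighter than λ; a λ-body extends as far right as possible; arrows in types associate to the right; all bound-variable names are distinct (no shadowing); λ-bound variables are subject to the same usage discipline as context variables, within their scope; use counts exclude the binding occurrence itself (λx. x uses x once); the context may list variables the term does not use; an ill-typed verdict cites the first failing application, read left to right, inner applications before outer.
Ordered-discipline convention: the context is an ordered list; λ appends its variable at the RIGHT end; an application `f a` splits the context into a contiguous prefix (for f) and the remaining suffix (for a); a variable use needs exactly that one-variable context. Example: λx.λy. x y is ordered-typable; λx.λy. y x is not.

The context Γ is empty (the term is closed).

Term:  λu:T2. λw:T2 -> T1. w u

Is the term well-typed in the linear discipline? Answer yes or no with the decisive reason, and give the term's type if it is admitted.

yes — exactly-once usage across u, w; term : T2 -> (T2 -> T1) -> T1
use counts: u (λ-bound)=1, w (λ-bound)=1
uses in reading order: w, u
typing: ✓ — T2 -> (T2 -> T1) -> T1
summary: ordered ✗; linear ✓; affine ✓; relevant ✓; unrestricted ✓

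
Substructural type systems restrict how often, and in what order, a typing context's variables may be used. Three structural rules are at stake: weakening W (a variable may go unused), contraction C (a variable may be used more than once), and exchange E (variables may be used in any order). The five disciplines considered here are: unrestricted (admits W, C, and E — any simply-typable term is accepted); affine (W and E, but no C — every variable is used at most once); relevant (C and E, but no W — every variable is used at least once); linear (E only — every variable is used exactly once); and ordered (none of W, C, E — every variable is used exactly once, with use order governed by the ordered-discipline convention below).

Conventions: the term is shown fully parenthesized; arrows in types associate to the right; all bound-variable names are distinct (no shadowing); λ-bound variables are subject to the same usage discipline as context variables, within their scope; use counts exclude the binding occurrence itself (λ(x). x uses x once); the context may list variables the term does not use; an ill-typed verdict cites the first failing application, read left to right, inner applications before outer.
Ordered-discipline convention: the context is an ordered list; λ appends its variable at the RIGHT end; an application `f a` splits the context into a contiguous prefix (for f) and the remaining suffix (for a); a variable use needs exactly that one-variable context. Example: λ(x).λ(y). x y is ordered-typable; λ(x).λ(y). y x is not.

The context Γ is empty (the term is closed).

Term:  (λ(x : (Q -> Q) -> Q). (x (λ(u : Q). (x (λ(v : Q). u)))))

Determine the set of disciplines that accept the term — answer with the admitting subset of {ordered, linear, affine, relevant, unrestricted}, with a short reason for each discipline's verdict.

admitting disciplines: unrestricted
usage: x (bound)=2; u (bound)=1; v (bound)=0
uses in reading order: x, x, u
typing: ✓ — ((Q -> Q) -> Q) -> Q
ordered ✗ (repeated use of x ×2; v never used (weakening))
linear ✗ (repeated use of x ×2; v never used (weakening))
affine ✗ (repeated use of x ×2)
relevant ✗ (v never used (weakening))
unrestricted ✓ (type-checks (((Q -> Q) -> Q) -> Q) and nothing is barred)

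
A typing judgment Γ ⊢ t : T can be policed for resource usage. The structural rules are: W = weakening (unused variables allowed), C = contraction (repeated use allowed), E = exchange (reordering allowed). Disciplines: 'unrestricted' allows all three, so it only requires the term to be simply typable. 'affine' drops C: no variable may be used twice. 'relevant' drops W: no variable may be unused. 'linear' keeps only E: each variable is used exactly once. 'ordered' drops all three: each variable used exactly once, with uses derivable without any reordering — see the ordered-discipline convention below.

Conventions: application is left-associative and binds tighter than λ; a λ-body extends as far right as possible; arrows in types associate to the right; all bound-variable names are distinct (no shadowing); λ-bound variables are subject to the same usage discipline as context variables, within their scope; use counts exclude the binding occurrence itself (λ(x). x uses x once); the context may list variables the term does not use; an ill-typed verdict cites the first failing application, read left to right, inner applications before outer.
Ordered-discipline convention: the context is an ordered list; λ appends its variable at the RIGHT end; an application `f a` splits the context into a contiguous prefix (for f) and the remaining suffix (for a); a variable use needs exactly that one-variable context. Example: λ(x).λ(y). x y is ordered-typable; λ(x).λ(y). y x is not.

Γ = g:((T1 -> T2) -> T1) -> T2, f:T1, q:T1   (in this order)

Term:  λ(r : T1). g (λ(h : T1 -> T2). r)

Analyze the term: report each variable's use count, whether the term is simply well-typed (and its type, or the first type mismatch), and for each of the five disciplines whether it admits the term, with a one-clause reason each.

variable uses: g: 1×; f: 0×; q: 0×; r (bound): 1×; h (bound): 0×
left-to-right use order: g, r
typing: ✓ — T1 -> T2
ordered ✗ (f, q, h never used (weakening))
linear ✗ (f, q, h never used (weakening))
affine ✓ (no duplicate uses among g, f, q, r, h)
relevant ✗ (f, q, h never used (weakening))
unrestricted ✓ (type-checks (T1 -> T2) and nothing is barred)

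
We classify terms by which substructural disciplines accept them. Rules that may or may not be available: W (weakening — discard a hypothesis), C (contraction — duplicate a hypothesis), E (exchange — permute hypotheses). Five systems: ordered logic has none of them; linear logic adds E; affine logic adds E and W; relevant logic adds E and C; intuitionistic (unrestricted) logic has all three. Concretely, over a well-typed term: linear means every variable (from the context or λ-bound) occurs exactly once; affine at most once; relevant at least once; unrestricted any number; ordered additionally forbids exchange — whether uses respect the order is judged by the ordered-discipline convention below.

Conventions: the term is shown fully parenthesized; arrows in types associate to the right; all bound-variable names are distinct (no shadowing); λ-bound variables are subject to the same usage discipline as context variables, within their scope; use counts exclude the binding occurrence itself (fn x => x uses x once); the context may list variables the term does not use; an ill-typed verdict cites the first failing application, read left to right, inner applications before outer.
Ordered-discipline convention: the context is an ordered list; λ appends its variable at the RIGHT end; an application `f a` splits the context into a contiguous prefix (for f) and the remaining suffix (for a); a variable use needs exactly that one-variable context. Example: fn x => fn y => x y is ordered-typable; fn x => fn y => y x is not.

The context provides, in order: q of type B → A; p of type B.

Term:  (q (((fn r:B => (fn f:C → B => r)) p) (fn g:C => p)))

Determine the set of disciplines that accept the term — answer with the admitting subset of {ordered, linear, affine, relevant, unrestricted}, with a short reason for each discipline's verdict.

admitted in: unrestricted
counts: q ×1, p ×2, r (λ-bound) ×1, f (λ-bound) ×0, g (λ-bound) ×0
use order (left to right): q, r, p, p
typing: ✓ — A
ordered ✗ (uses contraction: p ×2; f, g never used (weakening))
linear ✗ (uses contraction: p ×2; f, g never used (weakening))
affine ✗ (uses contraction: p ×2)
relevant ✗ (f, g never used (weakening))
unrestricted ✓ (type-checks (A) and nothing is barred)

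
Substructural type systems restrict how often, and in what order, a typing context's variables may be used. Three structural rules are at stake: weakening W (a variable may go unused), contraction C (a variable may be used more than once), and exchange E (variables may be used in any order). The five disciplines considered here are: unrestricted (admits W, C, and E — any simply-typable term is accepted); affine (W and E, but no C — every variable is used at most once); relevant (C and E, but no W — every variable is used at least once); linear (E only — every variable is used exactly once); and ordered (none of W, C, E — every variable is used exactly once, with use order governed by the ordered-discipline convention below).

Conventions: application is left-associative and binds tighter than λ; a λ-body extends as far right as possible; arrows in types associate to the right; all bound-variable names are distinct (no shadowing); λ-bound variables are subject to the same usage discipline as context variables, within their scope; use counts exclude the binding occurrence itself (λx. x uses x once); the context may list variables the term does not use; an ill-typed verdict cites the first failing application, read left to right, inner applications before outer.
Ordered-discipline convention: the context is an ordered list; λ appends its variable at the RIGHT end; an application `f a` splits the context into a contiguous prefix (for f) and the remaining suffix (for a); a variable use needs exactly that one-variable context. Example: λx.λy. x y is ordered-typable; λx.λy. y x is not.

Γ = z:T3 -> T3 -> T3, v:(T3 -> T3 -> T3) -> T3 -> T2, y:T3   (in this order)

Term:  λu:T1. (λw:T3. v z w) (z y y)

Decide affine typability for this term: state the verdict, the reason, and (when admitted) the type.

no — z ×2, y ×2 used more than once (contraction)
counts: z: 2; v: 1; y: 2; u (bound): 0; w (bound): 1
uses in reading order: v, z, w, z, y, y
typing: the term checks, with type T1 -> T2
summary: ordered ✗, linear ✗, affine ✗, relevant ✗, unrestricted ✓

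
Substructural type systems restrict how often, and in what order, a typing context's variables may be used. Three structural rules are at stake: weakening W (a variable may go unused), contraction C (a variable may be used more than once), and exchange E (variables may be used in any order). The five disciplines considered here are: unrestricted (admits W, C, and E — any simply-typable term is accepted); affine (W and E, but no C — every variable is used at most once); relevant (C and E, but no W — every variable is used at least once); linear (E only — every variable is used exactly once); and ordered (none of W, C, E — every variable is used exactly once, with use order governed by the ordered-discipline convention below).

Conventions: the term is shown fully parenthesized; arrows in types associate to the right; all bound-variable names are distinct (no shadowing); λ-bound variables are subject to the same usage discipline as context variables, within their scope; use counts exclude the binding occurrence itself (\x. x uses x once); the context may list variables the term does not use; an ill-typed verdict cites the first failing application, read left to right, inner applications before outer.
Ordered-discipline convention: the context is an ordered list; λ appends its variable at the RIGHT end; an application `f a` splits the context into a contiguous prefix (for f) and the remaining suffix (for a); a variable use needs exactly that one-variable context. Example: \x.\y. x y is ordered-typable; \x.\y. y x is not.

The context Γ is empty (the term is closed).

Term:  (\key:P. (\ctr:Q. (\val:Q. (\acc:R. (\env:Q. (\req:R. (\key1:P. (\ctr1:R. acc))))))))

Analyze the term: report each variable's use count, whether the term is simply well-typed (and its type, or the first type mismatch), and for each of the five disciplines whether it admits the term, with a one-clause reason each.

use counts: key (λ-bound): 0, ctr (λ-bound): 0, val (λ-bound): 0, acc (λ-bound): 1, env (λ-bound): 0, req (λ-bound): 0, key1 (λ-bound): 0, ctr1 (λ-bound): 0
left-to-right use order: acc
typing: well-typed — term : P → Q → Q → R → Q → R → P → R → R
ordered ✗ (needs weakening: key, ctr, val, env, req, key1, ctr1 unused)
linear ✗ (needs weakening: key, ctr, val, env, req, key1, ctr1 unused)
affine ✓ (at most one use each (key, ctr, val, acc, env, req, key1, ctr1))
relevant ✗ (needs weakening: key, ctr, val, env, req, key1, ctr1 unused)
unrestricted ✓ (typability at P → Q → Q → R → Q → R → P → R → R is all that's needed)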